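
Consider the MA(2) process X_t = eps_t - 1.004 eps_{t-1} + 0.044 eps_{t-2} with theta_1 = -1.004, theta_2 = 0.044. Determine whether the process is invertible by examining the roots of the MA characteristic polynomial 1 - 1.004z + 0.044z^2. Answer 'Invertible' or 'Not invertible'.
\text{Invertible}

The MA(q) characteristic polynomial is P(z) = 1 - 1.004z + 0.044z^2.
Invertibility requires all roots to lie outside the unit circle, i.e. |z| > 1 for every root.
Set 1 + (-1.004) z + (0.044) z^2 = 0, i.e. a z^2 + b z + c = 0 with a = 0.044, b = -1.004, c = 1.
Discriminant D = b^2 - 4ac = (-1.004)^2 - 4*(0.044)*1 = 1.008016 - (0.176) = 0.832016.
D >= 0, so the roots are real: z = (-b +/- sqrt(D)) / (2a) = (1.004 +/- 0.912149) / (0.088).
  z_1 = (1.004 + 0.912149) / (0.088) = 21.7744,   |z_1| = 21.7744.
  z_2 = (1.004 - 0.912149) / (0.088) = 1.0438,   |z_2| = 1.0438.
Moduli of all roots: 21.7744, 1.0438.
All moduli strictly greater than 1? Yes.
Verdict: Invertible.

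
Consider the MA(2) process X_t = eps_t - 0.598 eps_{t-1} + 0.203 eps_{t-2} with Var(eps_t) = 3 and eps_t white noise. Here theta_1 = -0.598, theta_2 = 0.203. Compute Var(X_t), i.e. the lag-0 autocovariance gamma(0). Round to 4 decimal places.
\gamma(0) = 4.1964

For an MA(q) process X_t = eps_t + sum_i theta_i eps_{t-i} with
Var(eps_t) = sigma^2, the variance is
  gamma(0) = sigma^2 * (1 + sum_i theta_i^2).
  sum_i theta_i^2 = (-0.598)^2 + (0.203)^2 = 0.357604 + 0.041209 = 0.398813.
  gamma(0) = 3 * (1 + 0.398813) = 3 * 1.398813 = 4.196439, which rounds to 4.1964.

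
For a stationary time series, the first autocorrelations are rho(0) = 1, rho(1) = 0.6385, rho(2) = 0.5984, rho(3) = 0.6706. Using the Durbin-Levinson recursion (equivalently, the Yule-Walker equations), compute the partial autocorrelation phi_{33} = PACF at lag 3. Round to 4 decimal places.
\phi_{33} = 0.3879

The PACF at lag k is phi_{kk}, the last component of the solution
to the Yule-Walker system G_k phi = r_k where
  (G_k)_{ij} = rho(|i - j|), (r_k)_i = rho(i), i,j = 1..k.
Equivalently, Durbin-Levinson gives phi_{kk} iteratively:
  phi_{11} = rho(1)
  phi_{kk} = [rho(k) - sum_{j=1..k-1} phi_{k-1,j} rho(k-j)]
            / [1 - sum_{j=1..k-1} phi_{k-1,j} rho(j)],
  phi_{k,j} = phi_{k-1,j} - phi_{kk} phi_{k-1,k-j},  j = 1..k-1.
Step k = 1:
  phi_11 = rho(1) = 0.6385.
Step k = 2:
  phi_22 = [rho(2) - phi_11 rho(1)] / [1 - phi_11 rho(1)] = [0.5984 - (0.6385)(0.6385)] / [1 - (0.6385)(0.6385)]
         = 0.19071775 / 0.59231775 = 0.321986.
  Update: phi_21 = phi_11 - phi_22 phi_11 = 0.6385 - (0.321986)(0.6385) = 0.432912.
Step k = 3:
  phi_33 = [rho(3) - phi_21 rho(2) - phi_22 rho(1)] / [1 - phi_21 rho(1) - phi_22 rho(2)]
    numerator   = 0.6706 - (0.432912)(0.5984) - (0.321986)(0.6385) = 0.20595755
    denominator = 1 - (0.432912)(0.6385) - (0.321986)(0.5984) = 0.53090939
  phi_33 = 0.20595755 / 0.53090939 = 0.3879.
Therefore phi_{33} = 0.3879.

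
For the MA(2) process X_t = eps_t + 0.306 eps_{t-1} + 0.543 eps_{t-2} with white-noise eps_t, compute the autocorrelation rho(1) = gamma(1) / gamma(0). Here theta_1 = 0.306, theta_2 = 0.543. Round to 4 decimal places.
\rho(1) = 0.3401

For an MA(q) process with theta_0 = 1, the autocovariance is
  gamma(k) = sigma^2 * sum_{i=0..q-k} theta_i * theta_{i+k},
and rho(k) = gamma(k) / gamma(0). Sigma^2 cancels.
  numerator   = (1)*(0.306) + (0.306)*(0.543) = 0.472158.
  denominator = (1)^2 + (0.306)^2 + (0.543)^2 = 1.388485.
  rho(1) = 0.472158 / 1.388485 = 0.3401.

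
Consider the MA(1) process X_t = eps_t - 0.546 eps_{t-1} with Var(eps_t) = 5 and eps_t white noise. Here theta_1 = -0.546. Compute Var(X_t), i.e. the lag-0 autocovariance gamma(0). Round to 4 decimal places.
\gamma(0) = 6.4906

For an MA(q) process X_t = eps_t + sum_i theta_i eps_{t-i} with
Var(eps_t) = sigma^2, the variance is
  gamma(0) = sigma^2 * (1 + sum_i theta_i^2).
  sum_i theta_i^2 = (-0.546)^2 = 0.298116.
  gamma(0) = 5 * (1 + 0.298116) = 5 * 1.298116 = 6.49058, which rounds to 6.4906.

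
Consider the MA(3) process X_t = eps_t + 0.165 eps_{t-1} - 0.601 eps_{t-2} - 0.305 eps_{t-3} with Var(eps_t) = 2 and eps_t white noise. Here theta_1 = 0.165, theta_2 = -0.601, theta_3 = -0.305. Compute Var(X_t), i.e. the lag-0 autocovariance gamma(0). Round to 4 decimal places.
\gamma(0) = 2.9629

For an MA(q) process X_t = eps_t + sum_i theta_i eps_{t-i} with
Var(eps_t) = sigma^2, the variance is
  gamma(0) = sigma^2 * (1 + sum_i theta_i^2).
  sum_i theta_i^2 = (0.165)^2 + (-0.601)^2 + (-0.305)^2 = 0.027225 + 0.361201 + 0.093025 = 0.481451.
  gamma(0) = 2 * (1 + 0.481451) = 2 * 1.481451 = 2.962902, which rounds to 2.9629.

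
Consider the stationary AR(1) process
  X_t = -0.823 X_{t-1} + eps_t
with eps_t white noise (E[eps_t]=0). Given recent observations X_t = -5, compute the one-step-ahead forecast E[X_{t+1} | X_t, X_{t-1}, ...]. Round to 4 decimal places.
E[X_{t+1} \mid \mathcal F_t] = 4.1150

For an AR(p) model X_t = c + sum_i phi_i X_{t-i} + eps_t, the
one-step-ahead conditional mean is
  E[X_{t+1} | X_t, ...] = c + sum_i phi_i X_{t+1-i}.
Substitute known values:
  E[X_{t+1} | ...] = (-0.823) * (-5)
                   = 4.1150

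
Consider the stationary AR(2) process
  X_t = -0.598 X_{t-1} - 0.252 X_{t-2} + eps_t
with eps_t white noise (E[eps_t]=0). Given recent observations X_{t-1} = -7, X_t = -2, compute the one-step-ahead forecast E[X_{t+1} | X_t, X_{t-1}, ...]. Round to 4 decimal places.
E[X_{t+1} \mid \mathcal F_t] = 2.9600

For an AR(p) model X_t = c + sum_i phi_i X_{t-i} + eps_t, the
one-step-ahead conditional mean is
  E[X_{t+1} | X_t, ...] = c + sum_i phi_i X_{t+1-i}.
Substitute known values:
  E[X_{t+1} | ...] = (-0.598) * (-2) + (-0.252) * (-7)
                   = 2.9600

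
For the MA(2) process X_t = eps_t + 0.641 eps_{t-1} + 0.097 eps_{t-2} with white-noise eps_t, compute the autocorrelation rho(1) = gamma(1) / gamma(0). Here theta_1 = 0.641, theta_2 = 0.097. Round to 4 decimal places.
\rho(1) = 0.4951

For an MA(q) process with theta_0 = 1, the autocovariance is
  gamma(k) = sigma^2 * sum_{i=0..q-k} theta_i * theta_{i+k},
and rho(k) = gamma(k) / gamma(0). Sigma^2 cancels.
  numerator   = (1)*(0.641) + (0.641)*(0.097) = 0.703177.
  denominator = (1)^2 + (0.641)^2 + (0.097)^2 = 1.42029.
  rho(1) = 0.703177 / 1.42029 = 0.4951.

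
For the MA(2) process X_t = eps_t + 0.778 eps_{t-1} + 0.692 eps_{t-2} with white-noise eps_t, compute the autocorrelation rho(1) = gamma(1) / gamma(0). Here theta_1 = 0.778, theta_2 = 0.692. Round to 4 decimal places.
\rho(1) = 0.6316

For an MA(q) process with theta_0 = 1, the autocovariance is
  gamma(k) = sigma^2 * sum_{i=0..q-k} theta_i * theta_{i+k},
and rho(k) = gamma(k) / gamma(0). Sigma^2 cancels.
  numerator   = (1)*(0.778) + (0.778)*(0.692) = 1.316376.
  denominator = (1)^2 + (0.778)^2 + (0.692)^2 = 2.084148.
  rho(1) = 1.316376 / 2.084148 = 0.6316.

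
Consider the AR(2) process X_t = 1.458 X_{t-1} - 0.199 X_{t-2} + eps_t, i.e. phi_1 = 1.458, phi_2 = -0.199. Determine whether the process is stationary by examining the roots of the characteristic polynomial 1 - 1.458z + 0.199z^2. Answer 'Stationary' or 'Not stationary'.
\text{Not stationary}

The AR(p) characteristic polynomial is P(z) = 1 - 1.458z + 0.199z^2.
Stationarity requires all roots to lie outside the unit circle, i.e. |z| > 1 for every root.
Set 1 + (-1.458) z + (0.199) z^2 = 0, i.e. a z^2 + b z + c = 0 with a = 0.199, b = -1.458, c = 1.
Discriminant D = b^2 - 4ac = (-1.458)^2 - 4*(0.199)*1 = 2.125764 - (0.796) = 1.329764.
D >= 0, so the roots are real: z = (-b +/- sqrt(D)) / (2a) = (1.458 +/- 1.153154) / (0.398).
  z_1 = (1.458 + 1.153154) / (0.398) = 6.5607,   |z_1| = 6.5607.
  z_2 = (1.458 - 1.153154) / (0.398) = 0.7659,   |z_2| = 0.7659.
Moduli of all roots: 6.5607, 0.7659.
All moduli strictly greater than 1? No.
Verdict: Not stationary.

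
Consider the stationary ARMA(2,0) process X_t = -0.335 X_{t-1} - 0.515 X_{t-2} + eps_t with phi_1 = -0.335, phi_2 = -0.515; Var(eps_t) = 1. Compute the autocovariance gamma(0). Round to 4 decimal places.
\gamma(0) = 1.4309

Multiply the model equation by X_{t-k} and take expectations. With theta_0 = psi_0 = 1 and psi_j the MA(infinity) weights, this gives
  gamma(k) - sum_i phi_i gamma(k-i) = c_k,
  c_k = sigma^2 * sum_{j=k..q} theta_j psi_{j-k}   (c_k = 0 for k > q),
using gamma(-m) = gamma(m).
Pure AR (q = 0): c_0 = sigma^2 = 1, c_k = 0 for k >= 1.
Equations for k = 0, 1, 2 (AR order 2, c_2 = 0):
  (E0) gamma(0) = phi_1 gamma(1) + phi_2 gamma(2) + c_0
  (E1) gamma(1) = phi_1 gamma(0) + phi_2 gamma(1) + c_1
  (E2) gamma(2) = phi_1 gamma(1) + phi_2 gamma(0)
From (E1): gamma(1) = A gamma(0) + B with
  A = phi_1 / (1 - phi_2) = -0.335 / 1.515 = -0.221122,   B = c_1 / (1 - phi_2) = 0 / 1.515 = 0.
Insert (E2) into (E0): gamma(0) (1 - phi_2^2) = phi_1 (1 + phi_2) gamma(1) + c_0.
  phi_1 (1 + phi_2) = (-0.335)(0.485) = -0.162475,   1 - phi_2^2 = 0.734775.
Replace gamma(1) by A gamma(0) + B and collect gamma(0):
  gamma(0) [0.734775 - (-0.162475)(-0.221122)] = c_0 = 1
  gamma(0) * 0.698848 = 1
  gamma(0) = 1 / 0.698848 = 1.430926.
Therefore gamma(0) = 1.4309 (to 4 decimal places).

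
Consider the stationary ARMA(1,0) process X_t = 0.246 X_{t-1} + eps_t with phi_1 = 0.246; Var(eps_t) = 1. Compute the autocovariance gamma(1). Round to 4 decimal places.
\gamma(1) = 0.2618

Multiply the model equation by X_{t-k} and take expectations. With theta_0 = psi_0 = 1 and psi_j the MA(infinity) weights, this gives
  gamma(k) - sum_i phi_i gamma(k-i) = c_k,
  c_k = sigma^2 * sum_{j=k..q} theta_j psi_{j-k}   (c_k = 0 for k > q),
using gamma(-m) = gamma(m).
Pure AR (q = 0): c_0 = sigma^2 = 1, c_k = 0 for k >= 1.
Equations for k = 0 and k = 1 (AR order 1):
  gamma(0) = phi_1 gamma(1) + c_0
  gamma(1) = phi_1 gamma(0) + c_1
Substituting the second into the first: gamma(0) (1 - phi_1^2) = c_0 + phi_1 c_1, so
  gamma(0) = c_0 / (1 - phi_1^2) = 1 / (1 - (0.246)^2) = 1 / 0.939484 = 1.064414.
  gamma(1) = phi_1 gamma(0) = (0.246)(1.064414) = 0.261846.
Therefore gamma(1) = 0.2618 (to 4 decimal places).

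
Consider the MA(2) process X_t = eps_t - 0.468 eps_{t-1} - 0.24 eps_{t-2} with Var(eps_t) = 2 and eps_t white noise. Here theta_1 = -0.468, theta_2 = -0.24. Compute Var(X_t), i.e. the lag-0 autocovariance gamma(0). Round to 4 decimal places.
\gamma(0) = 2.5532

For an MA(q) process X_t = eps_t + sum_i theta_i eps_{t-i} with
Var(eps_t) = sigma^2, the variance is
  gamma(0) = sigma^2 * (1 + sum_i theta_i^2).
  sum_i theta_i^2 = (-0.468)^2 + (-0.24)^2 = 0.219024 + 0.0576 = 0.276624.
  gamma(0) = 2 * (1 + 0.276624) = 2 * 1.276624 = 2.553248, which rounds to 2.5532.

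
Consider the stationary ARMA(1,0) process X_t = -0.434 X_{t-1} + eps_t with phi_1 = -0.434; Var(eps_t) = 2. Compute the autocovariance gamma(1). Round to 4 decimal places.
\gamma(1) = -1.0694

Multiply the model equation by X_{t-k} and take expectations. With theta_0 = psi_0 = 1 and psi_j the MA(infinity) weights, this gives
  gamma(k) - sum_i phi_i gamma(k-i) = c_k,
  c_k = sigma^2 * sum_{j=k..q} theta_j psi_{j-k}   (c_k = 0 for k > q),
using gamma(-m) = gamma(m).
Pure AR (q = 0): c_0 = sigma^2 = 2, c_k = 0 for k >= 1.
Equations for k = 0 and k = 1 (AR order 1):
  gamma(0) = phi_1 gamma(1) + c_0
  gamma(1) = phi_1 gamma(0) + c_1
Substituting the second into the first: gamma(0) (1 - phi_1^2) = c_0 + phi_1 c_1, so
  gamma(0) = c_0 / (1 - phi_1^2) = 2 / (1 - (-0.434)^2) = 2 / 0.811644 = 2.464135.
  gamma(1) = phi_1 gamma(0) = (-0.434)(2.464135) = -1.069434.
Therefore gamma(1) = -1.0694 (to 4 decimal places).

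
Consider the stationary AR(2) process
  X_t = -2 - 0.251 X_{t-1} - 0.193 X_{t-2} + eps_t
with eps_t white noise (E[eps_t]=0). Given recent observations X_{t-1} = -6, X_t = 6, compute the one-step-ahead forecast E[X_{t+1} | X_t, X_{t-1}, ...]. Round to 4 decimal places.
E[X_{t+1} \mid \mathcal F_t] = -2.3480

For an AR(p) model X_t = c + sum_i phi_i X_{t-i} + eps_t, the
one-step-ahead conditional mean is
  E[X_{t+1} | X_t, ...] = c + sum_i phi_i X_{t+1-i}.
Substitute known values:
  E[X_{t+1} | ...] = -2 + (-0.251) * (6) + (-0.193) * (-6)
                   = -2.3480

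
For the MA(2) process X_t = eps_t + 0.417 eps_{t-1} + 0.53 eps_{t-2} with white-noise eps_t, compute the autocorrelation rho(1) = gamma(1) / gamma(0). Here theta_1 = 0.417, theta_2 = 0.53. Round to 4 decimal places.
\rho(1) = 0.4386

For an MA(q) process with theta_0 = 1, the autocovariance is
  gamma(k) = sigma^2 * sum_{i=0..q-k} theta_i * theta_{i+k},
and rho(k) = gamma(k) / gamma(0). Sigma^2 cancels.
  numerator   = (1)*(0.417) + (0.417)*(0.53) = 0.63801.
  denominator = (1)^2 + (0.417)^2 + (0.53)^2 = 1.454789.
  rho(1) = 0.63801 / 1.454789 = 0.4386.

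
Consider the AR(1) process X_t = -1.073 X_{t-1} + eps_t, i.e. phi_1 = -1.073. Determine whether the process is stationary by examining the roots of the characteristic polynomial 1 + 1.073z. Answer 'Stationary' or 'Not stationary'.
\text{Not stationary}

The AR(p) characteristic polynomial is P(z) = 1 + 1.073z.
Stationarity requires all roots to lie outside the unit circle, i.e. |z| > 1 for every root.
This is linear in z: 1 + (1.073) z = 0  =>  z = -1/(1.073) = -0.931966,  |z| = 0.931966.
Moduli of all roots: 0.9320.
All moduli strictly greater than 1? No.
Verdict: Not stationary.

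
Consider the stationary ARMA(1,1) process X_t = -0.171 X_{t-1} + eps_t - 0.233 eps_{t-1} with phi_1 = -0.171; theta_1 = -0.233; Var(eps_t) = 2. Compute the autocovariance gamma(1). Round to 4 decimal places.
\gamma(1) = -0.8655

Multiply the model equation by X_{t-k} and take expectations. With theta_0 = psi_0 = 1 and psi_j the MA(infinity) weights, this gives
  gamma(k) - sum_i phi_i gamma(k-i) = c_k,
  c_k = sigma^2 * sum_{j=k..q} theta_j psi_{j-k}   (c_k = 0 for k > q),
using gamma(-m) = gamma(m).
psi-weights needed (psi_j = theta_j + sum_i phi_i psi_{j-i}):
  psi_1 = theta_1 + phi_1 = -0.233 + (-0.171) = -0.404
Right-hand sides:
  c_0 = sigma^2 (1 + theta_1 psi_1) = 2 * (1 + (-0.233)(-0.404)) = 2 * 1.094132 = 2.188264
  c_1 = sigma^2 theta_1 = 2 * (-0.233) = -0.466
  c_2 = 0
Equations for k = 0 and k = 1 (AR order 1):
  gamma(0) = phi_1 gamma(1) + c_0
  gamma(1) = phi_1 gamma(0) + c_1
Substituting the second into the first: gamma(0) (1 - phi_1^2) = c_0 + phi_1 c_1, so
  gamma(0) = (c_0 + phi_1 c_1) / (1 - phi_1^2) = (2.188264 + (-0.171)(-0.466)) / (1 - (-0.171)^2) = 2.26795 / 0.970759 = 2.336265.
  gamma(1) = phi_1 gamma(0) + c_1 = (-0.171)(2.336265) + (-0.466) = -0.865501.
Therefore gamma(1) = -0.8655 (to 4 decimal places).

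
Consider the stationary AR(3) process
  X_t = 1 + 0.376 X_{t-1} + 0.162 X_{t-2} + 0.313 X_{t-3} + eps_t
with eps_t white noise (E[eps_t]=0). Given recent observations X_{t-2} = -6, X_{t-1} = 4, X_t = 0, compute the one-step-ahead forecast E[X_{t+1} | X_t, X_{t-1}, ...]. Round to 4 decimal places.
E[X_{t+1} \mid \mathcal F_t] = -0.2300

For an AR(p) model X_t = c + sum_i phi_i X_{t-i} + eps_t, the
one-step-ahead conditional mean is
  E[X_{t+1} | X_t, ...] = c + sum_i phi_i X_{t+1-i}.
Substitute known values:
  E[X_{t+1} | ...] = 1 + (0.376) * (0) + (0.162) * (4) + (0.313) * (-6)
                   = -0.2300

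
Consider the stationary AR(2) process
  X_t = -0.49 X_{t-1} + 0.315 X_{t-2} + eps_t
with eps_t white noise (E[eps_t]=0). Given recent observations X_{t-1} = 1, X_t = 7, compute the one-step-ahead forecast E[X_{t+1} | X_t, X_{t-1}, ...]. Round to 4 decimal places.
E[X_{t+1} \mid \mathcal F_t] = -3.1150

For an AR(p) model X_t = c + sum_i phi_i X_{t-i} + eps_t, the
one-step-ahead conditional mean is
  E[X_{t+1} | X_t, ...] = c + sum_i phi_i X_{t+1-i}.
Substitute known values:
  E[X_{t+1} | ...] = (-0.49) * (7) + (0.315) * (1)
                   = -3.1150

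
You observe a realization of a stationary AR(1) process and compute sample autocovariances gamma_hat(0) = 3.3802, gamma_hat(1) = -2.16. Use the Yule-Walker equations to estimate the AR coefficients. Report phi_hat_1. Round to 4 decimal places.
\hat\phi_{1} = -0.6390

The Yule-Walker equations for an AR(p) process read, in matrix form,
  Gamma_p phi = r_p,   with   (Gamma_p)_{ij} = gamma(|i - j|),
                       (r_p)_i = gamma(i),   i,j = 1..p.
Substitute the sample gammas (Toeplitz matrix and right-hand side of size 1):
  Gamma_p = [[3.3802]]
  r_p     = [-2.16]
With p = 1 this is the single equation gamma(0) phi_1 = gamma(1):
  phi_hat_1 = gamma(1) / gamma(0) = -2.16 / 3.3802 = -0.6390.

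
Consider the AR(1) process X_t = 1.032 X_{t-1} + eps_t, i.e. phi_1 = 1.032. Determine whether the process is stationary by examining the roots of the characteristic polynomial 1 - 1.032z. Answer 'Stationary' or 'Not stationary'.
\text{Not stationary}

The AR(p) characteristic polynomial is P(z) = 1 - 1.032z.
Stationarity requires all roots to lie outside the unit circle, i.e. |z| > 1 for every root.
This is linear in z: 1 + (-1.032) z = 0  =>  z = -1/(-1.032) = 0.968992,  |z| = 0.968992.
Moduli of all roots: 0.9690.
All moduli strictly greater than 1? No.
Verdict: Not stationary.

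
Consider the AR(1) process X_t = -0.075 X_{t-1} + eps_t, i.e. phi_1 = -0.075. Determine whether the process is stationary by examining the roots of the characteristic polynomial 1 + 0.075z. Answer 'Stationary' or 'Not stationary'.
\text{Stationary}

The AR(p) characteristic polynomial is P(z) = 1 + 0.075z.
Stationarity requires all roots to lie outside the unit circle, i.e. |z| > 1 for every root.
This is linear in z: 1 + (0.075) z = 0  =>  z = -1/(0.075) = -13.333333,  |z| = 13.333333.
Moduli of all roots: 13.3333.
All moduli strictly greater than 1? Yes.
Verdict: Stationary.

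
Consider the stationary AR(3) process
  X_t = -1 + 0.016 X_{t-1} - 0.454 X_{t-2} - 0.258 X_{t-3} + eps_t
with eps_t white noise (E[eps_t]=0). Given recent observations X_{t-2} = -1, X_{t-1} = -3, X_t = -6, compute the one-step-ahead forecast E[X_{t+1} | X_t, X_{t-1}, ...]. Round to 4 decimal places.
E[X_{t+1} \mid \mathcal F_t] = 0.5240

For an AR(p) model X_t = c + sum_i phi_i X_{t-i} + eps_t, the
one-step-ahead conditional mean is
  E[X_{t+1} | X_t, ...] = c + sum_i phi_i X_{t+1-i}.
Substitute known values:
  E[X_{t+1} | ...] = -1 + (0.016) * (-6) + (-0.454) * (-3) + (-0.258) * (-1)
                   = 0.5240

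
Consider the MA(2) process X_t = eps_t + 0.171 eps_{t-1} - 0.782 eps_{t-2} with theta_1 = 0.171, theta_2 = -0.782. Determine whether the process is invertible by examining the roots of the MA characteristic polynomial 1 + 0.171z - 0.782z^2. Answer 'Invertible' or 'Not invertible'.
\text{Invertible}

The MA(q) characteristic polynomial is P(z) = 1 + 0.171z - 0.782z^2.
Invertibility requires all roots to lie outside the unit circle, i.e. |z| > 1 for every root.
Set 1 + (0.171) z + (-0.782) z^2 = 0, i.e. a z^2 + b z + c = 0 with a = -0.782, b = 0.171, c = 1.
Discriminant D = b^2 - 4ac = (0.171)^2 - 4*(-0.782)*1 = 0.029241 - (-3.128) = 3.157241.
D >= 0, so the roots are real: z = (-b +/- sqrt(D)) / (2a) = (-0.171 +/- 1.776863) / (-1.564).
  z_1 = (-0.171 + 1.776863) / (-1.564) = -1.0268,   |z_1| = 1.0268.
  z_2 = (-0.171 - 1.776863) / (-1.564) = 1.2454,   |z_2| = 1.2454.
Moduli of all roots: 1.0268, 1.2454.
All moduli strictly greater than 1? Yes.
Verdict: Invertible.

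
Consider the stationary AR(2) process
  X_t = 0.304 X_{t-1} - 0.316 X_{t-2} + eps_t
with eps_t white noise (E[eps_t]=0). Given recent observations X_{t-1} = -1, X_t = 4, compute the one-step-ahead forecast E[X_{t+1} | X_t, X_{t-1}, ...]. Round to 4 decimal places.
E[X_{t+1} \mid \mathcal F_t] = 1.5320

For an AR(p) model X_t = c + sum_i phi_i X_{t-i} + eps_t, the
one-step-ahead conditional mean is
  E[X_{t+1} | X_t, ...] = c + sum_i phi_i X_{t+1-i}.
Substitute known values:
  E[X_{t+1} | ...] = (0.304) * (4) + (-0.316) * (-1)
                   = 1.5320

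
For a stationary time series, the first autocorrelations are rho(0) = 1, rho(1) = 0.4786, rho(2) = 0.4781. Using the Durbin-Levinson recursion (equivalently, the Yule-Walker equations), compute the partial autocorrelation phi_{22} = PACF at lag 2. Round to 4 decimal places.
\phi_{22} = 0.3230

The PACF at lag k is phi_{kk}, the last component of the solution
to the Yule-Walker system G_k phi = r_k where
  (G_k)_{ij} = rho(|i - j|), (r_k)_i = rho(i), i,j = 1..k.
Equivalently, Durbin-Levinson gives phi_{kk} iteratively:
  phi_{11} = rho(1)
  phi_{kk} = [rho(k) - sum_{j=1..k-1} phi_{k-1,j} rho(k-j)]
            / [1 - sum_{j=1..k-1} phi_{k-1,j} rho(j)],
  phi_{k,j} = phi_{k-1,j} - phi_{kk} phi_{k-1,k-j},  j = 1..k-1.
Step k = 1:
  phi_11 = rho(1) = 0.4786.
Step k = 2:
  phi_22 = [rho(2) - phi_11 rho(1)] / [1 - phi_11 rho(1)] = [0.4781 - (0.4786)(0.4786)] / [1 - (0.4786)(0.4786)]
         = 0.24904204 / 0.77094204 = 0.323.
Therefore phi_{22} = 0.3230.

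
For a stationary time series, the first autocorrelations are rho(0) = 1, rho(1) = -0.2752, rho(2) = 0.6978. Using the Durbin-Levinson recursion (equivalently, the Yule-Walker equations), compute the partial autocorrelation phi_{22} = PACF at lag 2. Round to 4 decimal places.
\phi_{22} = 0.6730

The PACF at lag k is phi_{kk}, the last component of the solution
to the Yule-Walker system G_k phi = r_k where
  (G_k)_{ij} = rho(|i - j|), (r_k)_i = rho(i), i,j = 1..k.
Equivalently, Durbin-Levinson gives phi_{kk} iteratively:
  phi_{11} = rho(1)
  phi_{kk} = [rho(k) - sum_{j=1..k-1} phi_{k-1,j} rho(k-j)]
            / [1 - sum_{j=1..k-1} phi_{k-1,j} rho(j)],
  phi_{k,j} = phi_{k-1,j} - phi_{kk} phi_{k-1,k-j},  j = 1..k-1.
Step k = 1:
  phi_11 = rho(1) = -0.2752.
Step k = 2:
  phi_22 = [rho(2) - phi_11 rho(1)] / [1 - phi_11 rho(1)] = [0.6978 - (-0.2752)(-0.2752)] / [1 - (-0.2752)(-0.2752)]
         = 0.62206496 / 0.92426496 = 0.673.
Therefore phi_{22} = 0.6730.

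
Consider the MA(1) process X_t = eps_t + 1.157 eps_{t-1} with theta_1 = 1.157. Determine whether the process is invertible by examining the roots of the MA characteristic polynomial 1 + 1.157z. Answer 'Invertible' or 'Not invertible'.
\text{Not invertible}

The MA(q) characteristic polynomial is P(z) = 1 + 1.157z.
Invertibility requires all roots to lie outside the unit circle, i.e. |z| > 1 for every root.
This is linear in z: 1 + (1.157) z = 0  =>  z = -1/(1.157) = -0.864304,  |z| = 0.864304.
Moduli of all roots: 0.8643.
All moduli strictly greater than 1? No.
Verdict: Not invertible.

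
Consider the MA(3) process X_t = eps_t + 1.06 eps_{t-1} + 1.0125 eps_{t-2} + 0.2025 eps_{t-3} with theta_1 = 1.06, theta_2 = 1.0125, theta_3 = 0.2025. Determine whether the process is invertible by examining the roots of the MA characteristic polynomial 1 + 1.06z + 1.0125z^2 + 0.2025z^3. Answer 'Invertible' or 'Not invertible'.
\text{Invertible}

The MA(q) characteristic polynomial is P(z) = 1 + 1.06z + 1.0125z^2 + 0.2025z^3.
Invertibility requires all roots to lie outside the unit circle, i.e. |z| > 1 for every root.
Degree 3: look for a simple real root z0 first, then factor out (1 - z/z0) and solve the remaining quadratic.
Testing z0 = -4: P(-4) = 1 + (1.06)(-4) + (1.0125)(-4)^2 + (0.2025)(-4)^3
  = 1 + (-4.24) + (16.2) + (-12.96) = 0.  So z_0 = -4 is a root, |z_0| = 4.
Divide out the factor (1 + 0.25 z) = (1 - z/z0) (since 1/z0 = -0.25):
  P(z) = (1 + 0.25 z)(1 + (0.81) z + (0.81) z^2)
  [check: z-coef 0.81 - (-0.25) = 1.06; z^2-coef 0.81 - (-0.25)(0.81) = 1.0125; z^3-coef -(-0.25)(0.81) = 0.2025.]
Remaining roots from the quadratic factor 1 + (0.81) z + (0.81) z^2:
  Set 1 + (0.81) z + (0.81) z^2 = 0, i.e. a z^2 + b z + c = 0 with a = 0.81, b = 0.81, c = 1.
  Discriminant D = b^2 - 4ac = (0.81)^2 - 4*(0.81)*1 = 0.6561 - (3.24) = -2.5839.
  D < 0, so the roots are the complex-conjugate pair z = (-b +/- i sqrt(-D)) / (2a) = -0.5 +/- 0.9923i.
  For a conjugate pair |z|^2 = z * conj(z) = (product of roots) = c/a = 1/(0.81) = 1.234568, so |z| = sqrt(1.234568) = 1.1111 for both roots.
Moduli of all roots: 4.0000, 1.1111, 1.1111.
All moduli strictly greater than 1? Yes.
Verdict: Invertible.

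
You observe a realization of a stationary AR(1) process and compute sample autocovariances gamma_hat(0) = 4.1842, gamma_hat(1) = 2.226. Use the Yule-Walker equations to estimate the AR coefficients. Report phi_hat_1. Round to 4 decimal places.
\hat\phi_{1} = 0.5320

The Yule-Walker equations for an AR(p) process read, in matrix form,
  Gamma_p phi = r_p,   with   (Gamma_p)_{ij} = gamma(|i - j|),
                       (r_p)_i = gamma(i),   i,j = 1..p.
Substitute the sample gammas (Toeplitz matrix and right-hand side of size 1):
  Gamma_p = [[4.1842]]
  r_p     = [2.226]
With p = 1 this is the single equation gamma(0) phi_1 = gamma(1):
  phi_hat_1 = gamma(1) / gamma(0) = 2.226 / 4.1842 = 0.5320.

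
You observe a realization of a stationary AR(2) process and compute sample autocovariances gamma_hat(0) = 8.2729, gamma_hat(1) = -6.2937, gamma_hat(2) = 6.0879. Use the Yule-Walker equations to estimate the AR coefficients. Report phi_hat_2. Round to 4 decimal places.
\hat\phi_{2} = 0.3730

The Yule-Walker equations for an AR(p) process read, in matrix form,
  Gamma_p phi = r_p,   with   (Gamma_p)_{ij} = gamma(|i - j|),
                       (r_p)_i = gamma(i),   i,j = 1..p.
Substitute the sample gammas (Toeplitz matrix and right-hand side of size 2):
  Gamma_p = [[8.2729, -6.2937], [-6.2937, 8.2729]]
  r_p     = [-6.2937, 6.0879]
Written out:
  8.2729 phi_1 - 6.2937 phi_2 = -6.2937
  -6.2937 phi_1 + 8.2729 phi_2 = 6.0879
Solve by Cramer's rule:
  det = gamma(0)^2 - gamma(1)^2 = (8.2729)^2 - (-6.2937)^2 = 68.44087441 - 39.61065969 = 28.83021472
  phi_hat_1 = [gamma(1) gamma(0) - gamma(1) gamma(2)] / det = [(-6.2937)(8.2729) - (-6.2937)(6.0879)] / 28.83021472 = -13.7517345 / 28.83021472 = -0.477
  phi_hat_2 = [gamma(0) gamma(2) - gamma(1)^2] / det = [(8.2729)(6.0879) - (-6.2937)^2] / 28.83021472 = 10.75392822 / 28.83021472 = 0.373
So phi_hat = [-0.4770, 0.3730].
Therefore phi_hat_2 = 0.3730.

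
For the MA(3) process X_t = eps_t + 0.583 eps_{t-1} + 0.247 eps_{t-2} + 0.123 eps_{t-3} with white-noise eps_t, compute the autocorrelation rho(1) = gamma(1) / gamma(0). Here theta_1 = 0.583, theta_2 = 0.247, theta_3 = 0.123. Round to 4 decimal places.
\rho(1) = 0.5349

For an MA(q) process with theta_0 = 1, the autocovariance is
  gamma(k) = sigma^2 * sum_{i=0..q-k} theta_i * theta_{i+k},
and rho(k) = gamma(k) / gamma(0). Sigma^2 cancels.
  numerator   = (1)*(0.583) + (0.583)*(0.247) + (0.247)*(0.123) = 0.757382.
  denominator = (1)^2 + (0.583)^2 + (0.247)^2 + (0.123)^2 = 1.416027.
  rho(1) = 0.757382 / 1.416027 = 0.5349.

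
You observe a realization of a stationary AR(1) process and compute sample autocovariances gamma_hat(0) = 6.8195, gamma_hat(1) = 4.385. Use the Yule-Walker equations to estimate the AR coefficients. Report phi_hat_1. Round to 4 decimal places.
\hat\phi_{1} = 0.6430

The Yule-Walker equations for an AR(p) process read, in matrix form,
  Gamma_p phi = r_p,   with   (Gamma_p)_{ij} = gamma(|i - j|),
                       (r_p)_i = gamma(i),   i,j = 1..p.
Substitute the sample gammas (Toeplitz matrix and right-hand side of size 1):
  Gamma_p = [[6.8195]]
  r_p     = [4.385]
With p = 1 this is the single equation gamma(0) phi_1 = gamma(1):
  phi_hat_1 = gamma(1) / gamma(0) = 4.385 / 6.8195 = 0.6430.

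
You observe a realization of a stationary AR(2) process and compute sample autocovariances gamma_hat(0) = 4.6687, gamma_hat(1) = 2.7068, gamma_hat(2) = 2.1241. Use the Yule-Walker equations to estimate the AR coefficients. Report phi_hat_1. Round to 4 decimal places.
\hat\phi_{1} = 0.4760

The Yule-Walker equations for an AR(p) process read, in matrix form,
  Gamma_p phi = r_p,   with   (Gamma_p)_{ij} = gamma(|i - j|),
                       (r_p)_i = gamma(i),   i,j = 1..p.
Substitute the sample gammas (Toeplitz matrix and right-hand side of size 2):
  Gamma_p = [[4.6687, 2.7068], [2.7068, 4.6687]]
  r_p     = [2.7068, 2.1241]
Written out:
  4.6687 phi_1 + 2.7068 phi_2 = 2.7068
  2.7068 phi_1 + 4.6687 phi_2 = 2.1241
Solve by Cramer's rule:
  det = gamma(0)^2 - gamma(1)^2 = (4.6687)^2 - (2.7068)^2 = 21.79675969 - 7.32676624 = 14.46999345
  phi_hat_1 = [gamma(1) gamma(0) - gamma(1) gamma(2)] / det = [(2.7068)(4.6687) - (2.7068)(2.1241)] / 14.46999345 = 6.88772328 / 14.46999345 = 0.476
  phi_hat_2 = [gamma(0) gamma(2) - gamma(1)^2] / det = [(4.6687)(2.1241) - (2.7068)^2] / 14.46999345 = 2.59001943 / 14.46999345 = 0.179
So phi_hat = [0.4760, 0.1790].
Therefore phi_hat_1 = 0.4760.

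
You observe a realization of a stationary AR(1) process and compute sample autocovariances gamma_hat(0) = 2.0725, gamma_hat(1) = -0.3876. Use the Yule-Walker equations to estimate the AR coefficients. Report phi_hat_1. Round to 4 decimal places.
\hat\phi_{1} = -0.1870

The Yule-Walker equations for an AR(p) process read, in matrix form,
  Gamma_p phi = r_p,   with   (Gamma_p)_{ij} = gamma(|i - j|),
                       (r_p)_i = gamma(i),   i,j = 1..p.
Substitute the sample gammas (Toeplitz matrix and right-hand side of size 1):
  Gamma_p = [[2.0725]]
  r_p     = [-0.3876]
With p = 1 this is the single equation gamma(0) phi_1 = gamma(1):
  phi_hat_1 = gamma(1) / gamma(0) = -0.3876 / 2.0725 = -0.1870.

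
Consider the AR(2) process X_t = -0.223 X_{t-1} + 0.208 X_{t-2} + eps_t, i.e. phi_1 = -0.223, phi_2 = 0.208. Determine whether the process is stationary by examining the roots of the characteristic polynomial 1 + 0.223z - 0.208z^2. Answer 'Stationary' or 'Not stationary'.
\text{Stationary}

The AR(p) characteristic polynomial is P(z) = 1 + 0.223z - 0.208z^2.
Stationarity requires all roots to lie outside the unit circle, i.e. |z| > 1 for every root.
Set 1 + (0.223) z + (-0.208) z^2 = 0, i.e. a z^2 + b z + c = 0 with a = -0.208, b = 0.223, c = 1.
Discriminant D = b^2 - 4ac = (0.223)^2 - 4*(-0.208)*1 = 0.049729 - (-0.832) = 0.881729.
D >= 0, so the roots are real: z = (-b +/- sqrt(D)) / (2a) = (-0.223 +/- 0.939004) / (-0.416).
  z_1 = (-0.223 + 0.939004) / (-0.416) = -1.7212,   |z_1| = 1.7212.
  z_2 = (-0.223 - 0.939004) / (-0.416) = 2.7933,   |z_2| = 2.7933.
Moduli of all roots: 1.7212, 2.7933.
All moduli strictly greater than 1? Yes.
Verdict: Stationary.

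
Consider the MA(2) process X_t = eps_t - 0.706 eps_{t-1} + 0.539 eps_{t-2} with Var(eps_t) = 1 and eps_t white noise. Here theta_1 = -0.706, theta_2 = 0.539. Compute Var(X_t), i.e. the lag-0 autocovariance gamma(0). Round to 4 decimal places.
\gamma(0) = 1.7890

For an MA(q) process X_t = eps_t + sum_i theta_i eps_{t-i} with
Var(eps_t) = sigma^2, the variance is
  gamma(0) = sigma^2 * (1 + sum_i theta_i^2).
  sum_i theta_i^2 = (-0.706)^2 + (0.539)^2 = 0.498436 + 0.290521 = 0.788957.
  gamma(0) = 1 * (1 + 0.788957) = 1 * 1.788957 = 1.788957, which rounds to 1.7890.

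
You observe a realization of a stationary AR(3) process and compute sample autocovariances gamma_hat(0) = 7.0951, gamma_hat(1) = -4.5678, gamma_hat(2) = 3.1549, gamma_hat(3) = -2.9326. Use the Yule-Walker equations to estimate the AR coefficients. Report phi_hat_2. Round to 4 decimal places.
\hat\phi_{2} = -0.0620

The Yule-Walker equations for an AR(p) process read, in matrix form,
  Gamma_p phi = r_p,   with   (Gamma_p)_{ij} = gamma(|i - j|),
                       (r_p)_i = gamma(i),   i,j = 1..p.
Substitute the sample gammas (Toeplitz matrix and right-hand side of size 3):
  Gamma_p = [[7.0951, -4.5678, 3.1549], [-4.5678, 7.0951, -4.5678], [3.1549, -4.5678, 7.0951]]
  r_p     = [-4.5678, 3.1549, -2.9326]
Written out (R1..R3):
  (R1) 7.0951 phi_1 - 4.5678 phi_2 + 3.1549 phi_3 = -4.5678
  (R2) -4.5678 phi_1 + 7.0951 phi_2 - 4.5678 phi_3 = 3.1549
  (R3) 3.1549 phi_1 - 4.5678 phi_2 + 7.0951 phi_3 = -2.9326
Gaussian elimination:
  R2 <- R2 - (-4.5678/7.0951) R1 = R2 - (-0.643796) R1:  4.154367 phi_2 - 2.536687 phi_3 = 0.214167
  R3 <- R3 - (3.1549/7.0951) R1 = R3 - (0.444659) R1:  -2.536687 phi_2 + 5.692245 phi_3 = -0.901487
  R3 <- R3 - (-2.536687/4.154367) R2 = R3 - (-0.610607) R2:  4.143326 phi_3 = -0.770715
Back-substitution:
  phi_hat_3 = -0.770715 / 4.143326 = -0.186014
  phi_hat_2 = (0.214167 - (-2.536687)(-0.186014)) / 4.154367 = -0.062029
  phi_hat_1 = (-4.5678 - (-4.5678)(-0.062029) - (3.1549)(-0.186014)) / 7.0951 = -0.601018
So phi_hat = [-0.6010, -0.0620, -0.1860].
Therefore phi_hat_2 = -0.0620.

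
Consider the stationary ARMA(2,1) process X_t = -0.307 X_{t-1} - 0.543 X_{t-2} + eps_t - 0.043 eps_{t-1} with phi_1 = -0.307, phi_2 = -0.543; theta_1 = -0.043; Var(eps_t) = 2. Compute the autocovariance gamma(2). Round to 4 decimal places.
\gamma(2) = -1.4331

Multiply the model equation by X_{t-k} and take expectations. With theta_0 = psi_0 = 1 and psi_j the MA(infinity) weights, this gives
  gamma(k) - sum_i phi_i gamma(k-i) = c_k,
  c_k = sigma^2 * sum_{j=k..q} theta_j psi_{j-k}   (c_k = 0 for k > q),
using gamma(-m) = gamma(m).
psi-weights needed (psi_j = theta_j + sum_i phi_i psi_{j-i}):
  psi_1 = theta_1 + phi_1 = -0.043 + (-0.307) = -0.35
Right-hand sides:
  c_0 = sigma^2 (1 + theta_1 psi_1) = 2 * (1 + (-0.043)(-0.35)) = 2 * 1.01505 = 2.0301
  c_1 = sigma^2 theta_1 = 2 * (-0.043) = -0.086
  c_2 = 0
Equations for k = 0, 1, 2 (AR order 2, c_2 = 0):
  (E0) gamma(0) = phi_1 gamma(1) + phi_2 gamma(2) + c_0
  (E1) gamma(1) = phi_1 gamma(0) + phi_2 gamma(1) + c_1
  (E2) gamma(2) = phi_1 gamma(1) + phi_2 gamma(0)
From (E1): gamma(1) = A gamma(0) + B with
  A = phi_1 / (1 - phi_2) = -0.307 / 1.543 = -0.198963,   B = c_1 / (1 - phi_2) = -0.086 / 1.543 = -0.055736.
Insert (E2) into (E0): gamma(0) (1 - phi_2^2) = phi_1 (1 + phi_2) gamma(1) + c_0.
  phi_1 (1 + phi_2) = (-0.307)(0.457) = -0.140299,   1 - phi_2^2 = 0.705151.
Replace gamma(1) by A gamma(0) + B and collect gamma(0):
  gamma(0) [0.705151 - (-0.140299)(-0.198963)] = (-0.140299)(-0.055736) + 2.0301
  gamma(0) * 0.677237 = 2.03792
  gamma(0) = 2.03792 / 0.677237 = 3.009169.
  gamma(1) = A gamma(0) + B = (-0.198963)(3.009169) + (-0.055736) = -0.654449.
  gamma(2) = phi_1 gamma(1) + phi_2 gamma(0) = (-0.307)(-0.654449) + (-0.543)(3.009169) = -1.433063.
Therefore gamma(2) = -1.4331 (to 4 decimal places).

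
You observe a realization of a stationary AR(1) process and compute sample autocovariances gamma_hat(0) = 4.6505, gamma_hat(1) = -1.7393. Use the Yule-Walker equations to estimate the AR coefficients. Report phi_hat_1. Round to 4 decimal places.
\hat\phi_{1} = -0.3740

The Yule-Walker equations for an AR(p) process read, in matrix form,
  Gamma_p phi = r_p,   with   (Gamma_p)_{ij} = gamma(|i - j|),
                       (r_p)_i = gamma(i),   i,j = 1..p.
Substitute the sample gammas (Toeplitz matrix and right-hand side of size 1):
  Gamma_p = [[4.6505]]
  r_p     = [-1.7393]
With p = 1 this is the single equation gamma(0) phi_1 = gamma(1):
  phi_hat_1 = gamma(1) / gamma(0) = -1.7393 / 4.6505 = -0.3740.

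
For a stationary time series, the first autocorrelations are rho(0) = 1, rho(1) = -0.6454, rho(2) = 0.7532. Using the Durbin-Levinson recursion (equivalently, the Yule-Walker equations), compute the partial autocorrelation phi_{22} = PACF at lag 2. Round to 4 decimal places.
\phi_{22} = 0.5770

The PACF at lag k is phi_{kk}, the last component of the solution
to the Yule-Walker system G_k phi = r_k where
  (G_k)_{ij} = rho(|i - j|), (r_k)_i = rho(i), i,j = 1..k.
Equivalently, Durbin-Levinson gives phi_{kk} iteratively:
  phi_{11} = rho(1)
  phi_{kk} = [rho(k) - sum_{j=1..k-1} phi_{k-1,j} rho(k-j)]
            / [1 - sum_{j=1..k-1} phi_{k-1,j} rho(j)],
  phi_{k,j} = phi_{k-1,j} - phi_{kk} phi_{k-1,k-j},  j = 1..k-1.
Step k = 1:
  phi_11 = rho(1) = -0.6454.
Step k = 2:
  phi_22 = [rho(2) - phi_11 rho(1)] / [1 - phi_11 rho(1)] = [0.7532 - (-0.6454)(-0.6454)] / [1 - (-0.6454)(-0.6454)]
         = 0.33665884 / 0.58345884 = 0.577.
Therefore phi_{22} = 0.5770.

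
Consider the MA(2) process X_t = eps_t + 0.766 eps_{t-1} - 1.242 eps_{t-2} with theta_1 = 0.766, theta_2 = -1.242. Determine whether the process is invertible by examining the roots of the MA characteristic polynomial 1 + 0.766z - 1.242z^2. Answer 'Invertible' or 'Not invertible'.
\text{Not invertible}

The MA(q) characteristic polynomial is P(z) = 1 + 0.766z - 1.242z^2.
Invertibility requires all roots to lie outside the unit circle, i.e. |z| > 1 for every root.
Set 1 + (0.766) z + (-1.242) z^2 = 0, i.e. a z^2 + b z + c = 0 with a = -1.242, b = 0.766, c = 1.
Discriminant D = b^2 - 4ac = (0.766)^2 - 4*(-1.242)*1 = 0.586756 - (-4.968) = 5.554756.
D >= 0, so the roots are real: z = (-b +/- sqrt(D)) / (2a) = (-0.766 +/- 2.356853) / (-2.484).
  z_1 = (-0.766 + 2.356853) / (-2.484) = -0.6404,   |z_1| = 0.6404.
  z_2 = (-0.766 - 2.356853) / (-2.484) = 1.2572,   |z_2| = 1.2572.
Moduli of all roots: 0.6404, 1.2572.
All moduli strictly greater than 1? No.
Verdict: Not invertible.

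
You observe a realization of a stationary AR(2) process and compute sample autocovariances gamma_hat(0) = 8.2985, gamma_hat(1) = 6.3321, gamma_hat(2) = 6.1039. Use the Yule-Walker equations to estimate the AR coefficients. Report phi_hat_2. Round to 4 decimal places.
\hat\phi_{2} = 0.3670

The Yule-Walker equations for an AR(p) process read, in matrix form,
  Gamma_p phi = r_p,   with   (Gamma_p)_{ij} = gamma(|i - j|),
                       (r_p)_i = gamma(i),   i,j = 1..p.
Substitute the sample gammas (Toeplitz matrix and right-hand side of size 2):
  Gamma_p = [[8.2985, 6.3321], [6.3321, 8.2985]]
  r_p     = [6.3321, 6.1039]
Written out:
  8.2985 phi_1 + 6.3321 phi_2 = 6.3321
  6.3321 phi_1 + 8.2985 phi_2 = 6.1039
Solve by Cramer's rule:
  det = gamma(0)^2 - gamma(1)^2 = (8.2985)^2 - (6.3321)^2 = 68.86510225 - 40.09549041 = 28.76961184
  phi_hat_1 = [gamma(1) gamma(0) - gamma(1) gamma(2)] / det = [(6.3321)(8.2985) - (6.3321)(6.1039)] / 28.76961184 = 13.89642666 / 28.76961184 = 0.483
  phi_hat_2 = [gamma(0) gamma(2) - gamma(1)^2] / det = [(8.2985)(6.1039) - (6.3321)^2] / 28.76961184 = 10.55772374 / 28.76961184 = 0.367
So phi_hat = [0.4830, 0.3670].
Therefore phi_hat_2 = 0.3670.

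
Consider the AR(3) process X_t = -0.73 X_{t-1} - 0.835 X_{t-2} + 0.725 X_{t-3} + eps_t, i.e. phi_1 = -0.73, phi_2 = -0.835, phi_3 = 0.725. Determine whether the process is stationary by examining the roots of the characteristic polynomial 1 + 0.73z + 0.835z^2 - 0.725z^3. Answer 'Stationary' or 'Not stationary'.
\text{Not stationary}

The AR(p) characteristic polynomial is P(z) = 1 + 0.73z + 0.835z^2 - 0.725z^3.
Stationarity requires all roots to lie outside the unit circle, i.e. |z| > 1 for every root.
Degree 3: look for a simple real root z0 first, then factor out (1 - z/z0) and solve the remaining quadratic.
Testing z0 = 2: P(2) = 1 + (0.73)(2) + (0.835)(2)^2 + (-0.725)(2)^3
  = 1 + (1.46) + (3.34) + (-5.8) = 0.  So z_0 = 2 is a root, |z_0| = 2.
Divide out the factor (1 - 0.5 z) = (1 - z/z0) (since 1/z0 = 0.5):
  P(z) = (1 - 0.5 z)(1 + (1.23) z + (1.45) z^2)
  [check: z-coef 1.23 - (0.5) = 0.73; z^2-coef 1.45 - (0.5)(1.23) = 0.835; z^3-coef -(0.5)(1.45) = -0.725.]
Remaining roots from the quadratic factor 1 + (1.23) z + (1.45) z^2:
  Set 1 + (1.23) z + (1.45) z^2 = 0, i.e. a z^2 + b z + c = 0 with a = 1.45, b = 1.23, c = 1.
  Discriminant D = b^2 - 4ac = (1.23)^2 - 4*(1.45)*1 = 1.5129 - (5.8) = -4.2871.
  D < 0, so the roots are the complex-conjugate pair z = (-b +/- i sqrt(-D)) / (2a) = -0.4241 +/- 0.714i.
  For a conjugate pair |z|^2 = z * conj(z) = (product of roots) = c/a = 1/(1.45) = 0.689655, so |z| = sqrt(0.689655) = 0.8305 for both roots.
Moduli of all roots: 2.0000, 0.8305, 0.8305.
All moduli strictly greater than 1? No.
Verdict: Not stationary.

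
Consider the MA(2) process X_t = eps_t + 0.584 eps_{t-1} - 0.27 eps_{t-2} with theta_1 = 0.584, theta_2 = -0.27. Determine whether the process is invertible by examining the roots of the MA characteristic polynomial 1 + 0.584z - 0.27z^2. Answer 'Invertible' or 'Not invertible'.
\text{Invertible}

The MA(q) characteristic polynomial is P(z) = 1 + 0.584z - 0.27z^2.
Invertibility requires all roots to lie outside the unit circle, i.e. |z| > 1 for every root.
Set 1 + (0.584) z + (-0.27) z^2 = 0, i.e. a z^2 + b z + c = 0 with a = -0.27, b = 0.584, c = 1.
Discriminant D = b^2 - 4ac = (0.584)^2 - 4*(-0.27)*1 = 0.341056 - (-1.08) = 1.421056.
D >= 0, so the roots are real: z = (-b +/- sqrt(D)) / (2a) = (-0.584 +/- 1.192081) / (-0.54).
  z_1 = (-0.584 + 1.192081) / (-0.54) = -1.1261,   |z_1| = 1.1261.
  z_2 = (-0.584 - 1.192081) / (-0.54) = 3.289,   |z_2| = 3.289.
Moduli of all roots: 1.1261, 3.2890.
All moduli strictly greater than 1? Yes.
Verdict: Invertible.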